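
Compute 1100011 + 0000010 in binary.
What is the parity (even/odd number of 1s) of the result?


1100011 = 99
0000010 = 2
Sum = 101 = 1100101
1s count = 4

even parity (4 ones in 1100101)


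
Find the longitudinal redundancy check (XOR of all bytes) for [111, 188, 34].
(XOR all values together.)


XOR chain: 111 ^ 188 ^ 34 = 241

241


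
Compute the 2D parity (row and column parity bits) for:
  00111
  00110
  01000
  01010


Row parities: 1010
Column parities: 00011

Row P: 1010, Col P: 00011, Corner: 0


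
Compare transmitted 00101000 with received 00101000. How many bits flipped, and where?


XOR: 00000000

0 errors (received matches sent)


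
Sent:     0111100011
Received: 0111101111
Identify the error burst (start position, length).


XOR: 0000001100

Burst at position 6, length 2


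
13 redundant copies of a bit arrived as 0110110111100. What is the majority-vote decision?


Ones: 8 out of 13
Threshold: 7

1 (8/13 voted 1)


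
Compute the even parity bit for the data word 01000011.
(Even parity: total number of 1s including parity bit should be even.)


Number of 1s in data: 3
Parity bit: 1

1


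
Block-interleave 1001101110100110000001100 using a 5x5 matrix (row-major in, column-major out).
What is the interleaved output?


Matrix:
  10011
  01110
  10011
  00000
  01100
Read columns: 1010001001010011110010100

1010001001010011110010100


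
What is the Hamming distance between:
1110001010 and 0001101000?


XOR: 1111100010
Count of 1s: 6

6


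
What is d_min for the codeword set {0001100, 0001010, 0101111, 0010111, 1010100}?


Comparing all pairs, minimum distance: 2
Can detect 1 errors, correct 0 errors

2


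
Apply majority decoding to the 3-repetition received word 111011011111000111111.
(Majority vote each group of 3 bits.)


Groups: 111, 011, 011, 111, 000, 111, 111
Majority votes: 1111011

1111011


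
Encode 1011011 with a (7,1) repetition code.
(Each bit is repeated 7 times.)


Each bit -> 7 copies

1111111000000011111111111111000000011111111111111


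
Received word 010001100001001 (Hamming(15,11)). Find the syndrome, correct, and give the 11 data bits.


Syndrome = 0: no error detected

Data: 00110001001 (no errors)


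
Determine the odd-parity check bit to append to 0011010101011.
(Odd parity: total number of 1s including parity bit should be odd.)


Number of 1s in data: 7
Parity bit: 0

0


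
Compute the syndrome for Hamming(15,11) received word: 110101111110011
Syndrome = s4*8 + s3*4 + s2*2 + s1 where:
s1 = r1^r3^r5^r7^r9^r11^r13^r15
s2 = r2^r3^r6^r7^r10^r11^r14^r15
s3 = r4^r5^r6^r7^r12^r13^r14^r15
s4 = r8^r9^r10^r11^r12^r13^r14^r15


s1=1, s2=1, s3=1, s4=0

Syndrome = 7 (error at position 7)


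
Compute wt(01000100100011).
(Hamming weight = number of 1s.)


Counting 1s in 01000100100011

5


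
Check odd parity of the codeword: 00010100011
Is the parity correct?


Number of 1s: 4

No, parity error (4 ones)


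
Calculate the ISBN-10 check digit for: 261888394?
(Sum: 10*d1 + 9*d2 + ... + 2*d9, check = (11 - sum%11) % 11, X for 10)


Weighted sum: 273
273 mod 11 = 9

Check digit: 2


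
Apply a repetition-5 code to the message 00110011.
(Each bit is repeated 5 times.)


Each bit -> 5 copies

0000000000111111111100000000001111111111


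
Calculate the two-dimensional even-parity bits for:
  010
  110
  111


Row parities: 101
Column parities: 011

Row P: 101, Col P: 011, Corner: 0


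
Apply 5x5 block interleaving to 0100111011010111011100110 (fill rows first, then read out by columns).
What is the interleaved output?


Matrix:
  01001
  11011
  01011
  10111
  00110
Read columns: 0101011100000110111111110

0101011100000110111111110


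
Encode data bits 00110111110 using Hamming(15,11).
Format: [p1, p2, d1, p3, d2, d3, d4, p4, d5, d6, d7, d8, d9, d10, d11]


Parity bits: p1=1, p2=1, p3=1, p4=1

110101110111110


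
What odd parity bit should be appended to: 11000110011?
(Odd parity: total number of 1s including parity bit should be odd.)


Number of 1s in data: 6
Parity bit: 1

1


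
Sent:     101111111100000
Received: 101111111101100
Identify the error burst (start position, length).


XOR: 000000000001100

Burst at position 11, length 2


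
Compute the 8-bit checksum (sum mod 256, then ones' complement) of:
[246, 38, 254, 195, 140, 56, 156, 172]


Sum = 1257 mod 256 = 233
Complement = 22

22


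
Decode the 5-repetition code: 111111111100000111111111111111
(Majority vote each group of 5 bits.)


Groups: 11111, 11111, 00000, 11111, 11111, 11111
Majority votes: 110111

110111


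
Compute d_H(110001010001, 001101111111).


XOR: 111100101110
Count of 1s: 8

8


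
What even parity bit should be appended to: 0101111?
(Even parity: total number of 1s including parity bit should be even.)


Number of 1s in data: 5
Parity bit: 1

1


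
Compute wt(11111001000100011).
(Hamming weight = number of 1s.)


Counting 1s in 11111001000100011

9


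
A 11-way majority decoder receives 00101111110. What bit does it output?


Ones: 7 out of 11
Threshold: 6

1 (7/11 voted 1)


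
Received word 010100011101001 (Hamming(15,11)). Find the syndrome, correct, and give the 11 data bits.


Syndrome = 14: error at position 14

Data: 00001101011 (corrected bit 14)


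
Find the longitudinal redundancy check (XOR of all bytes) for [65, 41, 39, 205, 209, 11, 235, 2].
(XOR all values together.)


XOR chain: 65 ^ 41 ^ 39 ^ 205 ^ 209 ^ 11 ^ 235 ^ 2 = 177

177


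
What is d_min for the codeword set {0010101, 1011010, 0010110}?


Comparing all pairs, minimum distance: 2
Can detect 1 errors, correct 0 errors

2


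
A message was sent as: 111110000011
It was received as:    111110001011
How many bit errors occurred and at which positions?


XOR: 000000001000

1 error(s) at position(s): 8


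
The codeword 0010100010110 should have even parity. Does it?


Number of 1s: 5

No, parity error (5 ones)


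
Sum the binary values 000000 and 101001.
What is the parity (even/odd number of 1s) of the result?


000000 = 0
101001 = 41
Sum = 41 = 101001
1s count = 3

odd parity (3 ones in 101001)


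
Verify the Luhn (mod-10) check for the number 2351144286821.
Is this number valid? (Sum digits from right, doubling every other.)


Luhn sum = 56
56 mod 10 = 6

Invalid (Luhn sum mod 10 = 6)


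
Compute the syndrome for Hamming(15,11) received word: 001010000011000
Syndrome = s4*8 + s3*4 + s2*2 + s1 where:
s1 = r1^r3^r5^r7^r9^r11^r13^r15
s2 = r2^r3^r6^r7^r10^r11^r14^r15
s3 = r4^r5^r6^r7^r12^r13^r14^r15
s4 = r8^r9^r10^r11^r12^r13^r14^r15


s1=1, s2=0, s3=0, s4=0

Syndrome = 1 (error at position 1)


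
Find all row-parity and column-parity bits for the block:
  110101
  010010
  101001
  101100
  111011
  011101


Row parities: 001110
Column parities: 000100

Row P: 001110, Col P: 000100, Corner: 1


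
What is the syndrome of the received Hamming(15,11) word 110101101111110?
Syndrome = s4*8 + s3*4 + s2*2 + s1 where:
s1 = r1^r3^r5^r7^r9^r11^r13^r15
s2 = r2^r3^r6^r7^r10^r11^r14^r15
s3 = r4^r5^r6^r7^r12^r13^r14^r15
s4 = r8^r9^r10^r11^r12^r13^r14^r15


s1=1, s2=0, s3=0, s4=0

Syndrome = 1 (error at position 1)


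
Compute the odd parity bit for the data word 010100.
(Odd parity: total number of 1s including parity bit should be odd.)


Number of 1s in data: 2
Parity bit: 1

1


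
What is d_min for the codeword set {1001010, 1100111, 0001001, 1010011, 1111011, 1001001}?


Comparing all pairs, minimum distance: 1
Can detect 0 errors, correct 0 errors

1


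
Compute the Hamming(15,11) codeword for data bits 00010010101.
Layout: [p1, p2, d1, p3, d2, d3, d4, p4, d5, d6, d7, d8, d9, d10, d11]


Parity bits: p1=0, p2=1, p3=1, p4=1

010100110010101


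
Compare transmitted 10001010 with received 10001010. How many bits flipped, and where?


XOR: 00000000

0 errors (received matches sent)


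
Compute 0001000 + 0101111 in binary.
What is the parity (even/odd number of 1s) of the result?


0001000 = 8
0101111 = 47
Sum = 55 = 110111
1s count = 5

odd parity (5 ones in 110111)


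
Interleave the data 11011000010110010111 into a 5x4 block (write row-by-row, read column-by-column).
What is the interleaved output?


Matrix:
  1101
  1000
  0101
  1001
  0111
Read columns: 11010101010000110111

11010101010000110111


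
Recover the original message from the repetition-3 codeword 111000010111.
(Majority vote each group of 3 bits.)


Groups: 111, 000, 010, 111
Majority votes: 1001

1001


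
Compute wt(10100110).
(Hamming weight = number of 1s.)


Counting 1s in 10100110

4


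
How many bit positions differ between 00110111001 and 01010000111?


XOR: 01100111110
Count of 1s: 7

7


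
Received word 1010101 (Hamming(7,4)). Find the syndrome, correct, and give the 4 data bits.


Syndrome = 0: no error detected

Data: 1101 (no errors)


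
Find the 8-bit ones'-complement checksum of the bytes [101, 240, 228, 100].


Sum = 669 mod 256 = 157
Complement = 98

98


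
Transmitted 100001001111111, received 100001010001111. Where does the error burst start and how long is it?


XOR: 000000011110000

Burst at position 7, length 4


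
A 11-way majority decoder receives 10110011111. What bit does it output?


Ones: 8 out of 11
Threshold: 6

1 (8/11 voted 1)


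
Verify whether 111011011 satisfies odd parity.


Number of 1s: 7

Yes, parity is correct (7 ones)


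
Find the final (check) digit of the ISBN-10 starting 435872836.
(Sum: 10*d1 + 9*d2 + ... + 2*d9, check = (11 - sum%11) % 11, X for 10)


Weighted sum: 268
268 mod 11 = 4

Check digit: 7


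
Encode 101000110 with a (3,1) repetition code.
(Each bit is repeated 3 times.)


Each bit -> 3 copies

111000111000000000111111000


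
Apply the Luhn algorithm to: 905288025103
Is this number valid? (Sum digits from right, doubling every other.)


Luhn sum = 34
34 mod 10 = 4

Invalid (Luhn sum mod 10 = 4)


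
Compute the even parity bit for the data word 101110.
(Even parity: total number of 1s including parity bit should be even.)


Number of 1s in data: 4
Parity bit: 0

0


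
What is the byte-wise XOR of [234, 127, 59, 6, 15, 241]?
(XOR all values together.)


XOR chain: 234 ^ 127 ^ 59 ^ 6 ^ 15 ^ 241 = 86

86


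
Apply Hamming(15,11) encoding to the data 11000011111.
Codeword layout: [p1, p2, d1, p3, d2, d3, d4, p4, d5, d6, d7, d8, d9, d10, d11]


Parity bits: p1=1, p2=0, p3=1, p4=1

101110010011111


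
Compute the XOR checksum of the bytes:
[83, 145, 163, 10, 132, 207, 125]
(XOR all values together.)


XOR chain: 83 ^ 145 ^ 163 ^ 10 ^ 132 ^ 207 ^ 125 = 93

93


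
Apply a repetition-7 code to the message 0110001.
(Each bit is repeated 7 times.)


Each bit -> 7 copies

0000000111111111111110000000000000000000001111111


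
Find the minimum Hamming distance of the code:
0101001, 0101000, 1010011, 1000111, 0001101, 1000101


Comparing all pairs, minimum distance: 1
Can detect 0 errors, correct 0 errors

1


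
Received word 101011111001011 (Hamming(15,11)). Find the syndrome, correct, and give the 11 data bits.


Syndrome = 10: error at position 10

Data: 11111101011 (corrected bit 10)


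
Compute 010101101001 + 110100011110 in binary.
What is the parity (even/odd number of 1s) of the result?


010101101001 = 1385
110100011110 = 3358
Sum = 4743 = 1001010000111
1s count = 6

even parity (6 ones in 1001010000111)


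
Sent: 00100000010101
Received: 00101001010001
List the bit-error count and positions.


XOR: 00001001000100

3 error(s) at position(s): 4, 7, 11


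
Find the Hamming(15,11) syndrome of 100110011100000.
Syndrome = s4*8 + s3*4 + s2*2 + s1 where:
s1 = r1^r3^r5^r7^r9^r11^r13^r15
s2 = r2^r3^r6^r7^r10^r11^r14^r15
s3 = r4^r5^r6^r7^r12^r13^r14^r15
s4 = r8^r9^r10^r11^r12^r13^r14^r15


s1=1, s2=1, s3=0, s4=1

Syndrome = 11 (error at position 11)


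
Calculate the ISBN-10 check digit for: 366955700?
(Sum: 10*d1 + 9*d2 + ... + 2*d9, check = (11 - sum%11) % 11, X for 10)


Weighted sum: 278
278 mod 11 = 3

Check digit: 8


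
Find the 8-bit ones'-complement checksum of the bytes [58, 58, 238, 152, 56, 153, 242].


Sum = 957 mod 256 = 189
Complement = 66

66


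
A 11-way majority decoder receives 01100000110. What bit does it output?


Ones: 4 out of 11
Threshold: 6

0 (4/11 voted 1)


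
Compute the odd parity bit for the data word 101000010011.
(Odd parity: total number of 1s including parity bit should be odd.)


Number of 1s in data: 5
Parity bit: 0

0


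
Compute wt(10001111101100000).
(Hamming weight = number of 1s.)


Counting 1s in 10001111101100000

8


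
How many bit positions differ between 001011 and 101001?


XOR: 100010
Count of 1s: 2

2


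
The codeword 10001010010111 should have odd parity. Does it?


Number of 1s: 7

Yes, parity is correct (7 ones)


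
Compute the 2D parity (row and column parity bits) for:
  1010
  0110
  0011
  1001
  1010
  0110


Row parities: 000000
Column parities: 1010

Row P: 000000, Col P: 1010, Corner: 0


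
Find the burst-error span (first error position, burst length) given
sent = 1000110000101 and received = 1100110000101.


XOR: 0100000000000

Burst at position 1, length 1


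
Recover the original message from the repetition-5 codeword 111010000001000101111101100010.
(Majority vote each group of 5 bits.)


Groups: 11101, 00000, 01000, 10111, 11011, 00010
Majority votes: 100110

100110


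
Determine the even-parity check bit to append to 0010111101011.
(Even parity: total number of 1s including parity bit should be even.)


Number of 1s in data: 8
Parity bit: 0

0


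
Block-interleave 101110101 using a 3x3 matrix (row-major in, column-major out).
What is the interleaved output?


Matrix:
  101
  110
  101
Read columns: 111010101

111010101


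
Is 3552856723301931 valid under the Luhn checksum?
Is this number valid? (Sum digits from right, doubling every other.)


Luhn sum = 67
67 mod 10 = 7

Invalid (Luhn sum mod 10 = 7)


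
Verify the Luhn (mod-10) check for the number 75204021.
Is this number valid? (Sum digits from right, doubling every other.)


Luhn sum = 27
27 mod 10 = 7

Invalid (Luhn sum mod 10 = 7)


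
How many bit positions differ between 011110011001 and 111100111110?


XOR: 100010100111
Count of 1s: 6

6


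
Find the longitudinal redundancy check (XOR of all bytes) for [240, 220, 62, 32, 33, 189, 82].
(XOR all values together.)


XOR chain: 240 ^ 220 ^ 62 ^ 32 ^ 33 ^ 189 ^ 82 = 252

252


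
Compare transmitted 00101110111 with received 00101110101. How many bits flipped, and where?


XOR: 00000000010

1 error(s) at position(s): 9


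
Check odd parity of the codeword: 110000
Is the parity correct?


Number of 1s: 2

No, parity error (2 ones)


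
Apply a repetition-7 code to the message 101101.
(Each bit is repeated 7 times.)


Each bit -> 7 copies

111111100000001111111111111100000001111111


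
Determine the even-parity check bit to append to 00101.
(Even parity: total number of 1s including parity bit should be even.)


Number of 1s in data: 2
Parity bit: 0

0


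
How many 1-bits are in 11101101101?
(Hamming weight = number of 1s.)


Counting 1s in 11101101101

8


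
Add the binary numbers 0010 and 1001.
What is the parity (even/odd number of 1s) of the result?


0010 = 2
1001 = 9
Sum = 11 = 1011
1s count = 3

odd parity (3 ones in 1011)


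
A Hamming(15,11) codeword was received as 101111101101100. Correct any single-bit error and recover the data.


Syndrome = 0: no error detected

Data: 11111101100 (no errors)


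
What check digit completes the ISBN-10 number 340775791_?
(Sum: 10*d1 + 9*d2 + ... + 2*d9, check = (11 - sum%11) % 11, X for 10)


Weighted sum: 239
239 mod 11 = 8

Check digit: 3


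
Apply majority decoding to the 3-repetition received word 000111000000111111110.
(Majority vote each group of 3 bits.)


Groups: 000, 111, 000, 000, 111, 111, 110
Majority votes: 0100111

0100111


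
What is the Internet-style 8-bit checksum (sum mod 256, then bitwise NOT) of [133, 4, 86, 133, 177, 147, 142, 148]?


Sum = 970 mod 256 = 202
Complement = 53

53


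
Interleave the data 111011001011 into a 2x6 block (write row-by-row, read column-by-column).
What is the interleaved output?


Matrix:
  111011
  001011
Read columns: 101011001111

101011001111


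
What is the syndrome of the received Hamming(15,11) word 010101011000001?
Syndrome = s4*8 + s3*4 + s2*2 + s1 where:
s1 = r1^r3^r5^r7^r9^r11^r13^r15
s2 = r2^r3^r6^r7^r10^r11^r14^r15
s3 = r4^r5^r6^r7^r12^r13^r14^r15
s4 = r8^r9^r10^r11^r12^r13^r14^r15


s1=0, s2=1, s3=1, s4=1

Syndrome = 14 (error at position 14)


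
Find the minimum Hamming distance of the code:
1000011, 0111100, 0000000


Comparing all pairs, minimum distance: 3
Can detect 2 errors, correct 1 errors

3


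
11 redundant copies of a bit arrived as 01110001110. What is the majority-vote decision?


Ones: 6 out of 11
Threshold: 6

1 (6/11 voted 1)


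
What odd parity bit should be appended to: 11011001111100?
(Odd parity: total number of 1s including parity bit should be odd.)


Number of 1s in data: 9
Parity bit: 0

0


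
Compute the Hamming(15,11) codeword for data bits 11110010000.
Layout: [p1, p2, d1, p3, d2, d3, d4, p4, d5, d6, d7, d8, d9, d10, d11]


Parity bits: p1=0, p2=0, p3=1, p4=1

001111110010000


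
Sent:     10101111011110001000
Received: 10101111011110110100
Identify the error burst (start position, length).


XOR: 00000000000000111100

Burst at position 14, length 4


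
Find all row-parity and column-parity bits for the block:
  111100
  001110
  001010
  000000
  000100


Row parities: 01001
Column parities: 111100

Row P: 01001, Col P: 111100, Corner: 0


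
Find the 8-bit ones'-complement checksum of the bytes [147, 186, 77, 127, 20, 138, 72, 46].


Sum = 813 mod 256 = 45
Complement = 210

210


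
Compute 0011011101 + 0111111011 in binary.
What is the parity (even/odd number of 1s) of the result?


0011011101 = 221
0111111011 = 507
Sum = 728 = 1011011000
1s count = 5

odd parity (5 ones in 1011011000)


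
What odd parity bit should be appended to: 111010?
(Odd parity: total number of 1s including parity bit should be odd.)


Number of 1s in data: 4
Parity bit: 1

1


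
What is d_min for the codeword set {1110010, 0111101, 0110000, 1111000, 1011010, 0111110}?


Comparing all pairs, minimum distance: 2
Can detect 1 errors, correct 0 errors

2


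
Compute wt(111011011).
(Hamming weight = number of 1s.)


Counting 1s in 111011011

7


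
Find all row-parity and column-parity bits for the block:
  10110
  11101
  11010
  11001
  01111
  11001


Row parities: 101101
Column parities: 11110

Row P: 101101, Col P: 11110, Corner: 0


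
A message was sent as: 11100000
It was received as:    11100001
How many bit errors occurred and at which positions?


XOR: 00000001

1 error(s) at position(s): 7


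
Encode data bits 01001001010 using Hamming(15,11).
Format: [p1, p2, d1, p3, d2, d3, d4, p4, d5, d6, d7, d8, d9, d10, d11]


Parity bits: p1=0, p2=1, p3=1, p4=1

010110011001010


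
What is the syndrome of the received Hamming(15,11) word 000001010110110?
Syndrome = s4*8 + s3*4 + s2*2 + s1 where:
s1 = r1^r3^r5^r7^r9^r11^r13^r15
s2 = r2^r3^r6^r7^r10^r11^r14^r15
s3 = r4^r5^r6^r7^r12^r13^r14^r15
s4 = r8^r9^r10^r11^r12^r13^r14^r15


s1=0, s2=0, s3=1, s4=1

Syndrome = 12 (error at position 12)


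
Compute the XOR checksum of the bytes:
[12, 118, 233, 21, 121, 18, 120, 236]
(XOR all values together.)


XOR chain: 12 ^ 118 ^ 233 ^ 21 ^ 121 ^ 18 ^ 120 ^ 236 = 121

121


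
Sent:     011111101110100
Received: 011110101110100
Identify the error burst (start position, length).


XOR: 000001000000000

Burst at position 5, length 1


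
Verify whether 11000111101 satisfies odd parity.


Number of 1s: 7

Yes, parity is correct (7 ones)


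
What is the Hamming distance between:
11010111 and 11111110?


XOR: 00101001
Count of 1s: 3

3


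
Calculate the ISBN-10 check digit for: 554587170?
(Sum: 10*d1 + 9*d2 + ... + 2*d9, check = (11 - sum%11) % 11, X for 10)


Weighted sum: 270
270 mod 11 = 6

Check digit: 5


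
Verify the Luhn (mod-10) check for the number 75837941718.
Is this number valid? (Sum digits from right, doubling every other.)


Luhn sum = 61
61 mod 10 = 1

Invalid (Luhn sum mod 10 = 1)


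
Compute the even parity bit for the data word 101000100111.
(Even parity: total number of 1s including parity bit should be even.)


Number of 1s in data: 6
Parity bit: 0

0


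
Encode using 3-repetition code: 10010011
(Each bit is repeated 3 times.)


Each bit -> 3 copies

111000000111000000111111


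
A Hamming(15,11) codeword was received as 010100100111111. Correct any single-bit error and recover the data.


Syndrome = 0: no error detected

Data: 00010111111 (no errors)


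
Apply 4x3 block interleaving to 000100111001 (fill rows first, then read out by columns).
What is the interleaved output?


Matrix:
  000
  100
  111
  001
Read columns: 011000100011

011000100011


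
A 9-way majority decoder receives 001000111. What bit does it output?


Ones: 4 out of 9
Threshold: 5

0 (4/9 voted 1)


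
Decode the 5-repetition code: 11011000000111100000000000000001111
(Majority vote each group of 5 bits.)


Groups: 11011, 00000, 01111, 00000, 00000, 00000, 01111
Majority votes: 1010001

1010001


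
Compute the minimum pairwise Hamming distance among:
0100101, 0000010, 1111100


Comparing all pairs, minimum distance: 4
Can detect 3 errors, correct 1 errors

4


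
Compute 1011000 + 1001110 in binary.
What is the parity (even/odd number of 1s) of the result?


1011000 = 88
1001110 = 78
Sum = 166 = 10100110
1s count = 4

even parity (4 ones in 10100110)


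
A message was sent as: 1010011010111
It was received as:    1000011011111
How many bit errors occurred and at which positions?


XOR: 0010000001000

2 error(s) at position(s): 2, 9


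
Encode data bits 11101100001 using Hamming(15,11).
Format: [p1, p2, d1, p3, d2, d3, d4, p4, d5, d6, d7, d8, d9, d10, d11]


Parity bits: p1=0, p2=0, p3=1, p4=1

001111011100001


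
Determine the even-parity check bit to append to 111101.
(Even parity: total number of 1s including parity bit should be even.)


Number of 1s in data: 5
Parity bit: 1

1


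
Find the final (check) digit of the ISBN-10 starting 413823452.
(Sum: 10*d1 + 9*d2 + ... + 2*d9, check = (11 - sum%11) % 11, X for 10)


Weighted sum: 191
191 mod 11 = 4

Check digit: 7


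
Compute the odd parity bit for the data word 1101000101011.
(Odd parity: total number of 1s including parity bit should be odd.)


Number of 1s in data: 7
Parity bit: 0

0


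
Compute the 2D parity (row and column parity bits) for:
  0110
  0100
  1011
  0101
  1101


Row parities: 01101
Column parities: 0001

Row P: 01101, Col P: 0001, Corner: 1


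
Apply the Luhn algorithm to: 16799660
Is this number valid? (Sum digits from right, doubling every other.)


Luhn sum = 40
40 mod 10 = 0

Valid (Luhn sum mod 10 = 0)


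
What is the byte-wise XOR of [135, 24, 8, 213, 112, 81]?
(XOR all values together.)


XOR chain: 135 ^ 24 ^ 8 ^ 213 ^ 112 ^ 81 = 99

99


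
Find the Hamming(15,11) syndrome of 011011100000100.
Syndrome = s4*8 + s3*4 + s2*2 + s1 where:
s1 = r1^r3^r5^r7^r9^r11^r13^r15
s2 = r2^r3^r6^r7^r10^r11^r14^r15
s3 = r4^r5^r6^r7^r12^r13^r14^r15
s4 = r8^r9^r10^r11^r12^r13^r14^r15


s1=0, s2=0, s3=0, s4=1

Syndrome = 8 (error at position 8)


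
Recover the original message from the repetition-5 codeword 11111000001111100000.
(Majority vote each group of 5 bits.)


Groups: 11111, 00000, 11111, 00000
Majority votes: 1010

1010


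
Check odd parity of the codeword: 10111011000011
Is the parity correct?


Number of 1s: 8

No, parity error (8 ones)


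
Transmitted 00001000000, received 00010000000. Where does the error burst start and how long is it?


XOR: 00011000000

Burst at position 3, length 2


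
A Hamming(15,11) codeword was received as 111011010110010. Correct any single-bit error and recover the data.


Syndrome = 4: error at position 4

Data: 11100110010 (corrected bit 4)


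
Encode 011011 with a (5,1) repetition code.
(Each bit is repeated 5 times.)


Each bit -> 5 copies

000001111111111000001111111111


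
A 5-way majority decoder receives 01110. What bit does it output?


Ones: 3 out of 5
Threshold: 3

1 (3/5 voted 1)


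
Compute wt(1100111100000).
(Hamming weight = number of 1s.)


Counting 1s in 1100111100000

6


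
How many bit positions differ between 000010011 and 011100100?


XOR: 011110111
Count of 1s: 7

7


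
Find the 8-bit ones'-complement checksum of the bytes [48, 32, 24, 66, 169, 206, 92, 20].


Sum = 657 mod 256 = 145
Complement = 110

110


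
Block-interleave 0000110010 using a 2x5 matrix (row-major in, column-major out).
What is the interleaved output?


Matrix:
  00001
  10010
Read columns: 0100000110

0100000110


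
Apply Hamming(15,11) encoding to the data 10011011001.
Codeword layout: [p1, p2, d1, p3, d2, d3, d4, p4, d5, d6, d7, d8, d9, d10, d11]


Parity bits: p1=1, p2=0, p3=1, p4=0

101100101011001


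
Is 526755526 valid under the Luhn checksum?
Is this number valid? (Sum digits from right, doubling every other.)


Luhn sum = 41
41 mod 10 = 1

Invalid (Luhn sum mod 10 = 1)


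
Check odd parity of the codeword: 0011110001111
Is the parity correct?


Number of 1s: 8

No, parity error (8 ones)


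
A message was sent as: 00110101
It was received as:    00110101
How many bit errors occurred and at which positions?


XOR: 00000000

0 errors (received matches sent)


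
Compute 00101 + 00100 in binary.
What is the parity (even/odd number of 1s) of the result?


00101 = 5
00100 = 4
Sum = 9 = 1001
1s count = 2

even parity (2 ones in 1001)


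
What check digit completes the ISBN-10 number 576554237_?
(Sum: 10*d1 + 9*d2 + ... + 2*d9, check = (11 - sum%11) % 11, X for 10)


Weighted sum: 277
277 mod 11 = 2

Check digit: 9


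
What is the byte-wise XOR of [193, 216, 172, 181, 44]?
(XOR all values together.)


XOR chain: 193 ^ 216 ^ 172 ^ 181 ^ 44 = 44

44


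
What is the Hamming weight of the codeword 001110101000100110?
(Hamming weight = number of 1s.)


Counting 1s in 001110101000100110

8


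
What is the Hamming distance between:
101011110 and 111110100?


XOR: 010101010
Count of 1s: 4

4


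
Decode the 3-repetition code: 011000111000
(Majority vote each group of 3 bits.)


Groups: 011, 000, 111, 000
Majority votes: 1010

1010


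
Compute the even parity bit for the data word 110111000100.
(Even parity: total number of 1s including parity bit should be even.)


Number of 1s in data: 6
Parity bit: 0

0


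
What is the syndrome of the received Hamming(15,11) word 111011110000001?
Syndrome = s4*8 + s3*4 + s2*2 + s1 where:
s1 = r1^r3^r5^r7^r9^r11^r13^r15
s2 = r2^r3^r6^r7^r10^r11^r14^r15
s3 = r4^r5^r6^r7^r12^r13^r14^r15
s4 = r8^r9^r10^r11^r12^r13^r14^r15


s1=1, s2=1, s3=0, s4=0

Syndrome = 3 (error at position 3)


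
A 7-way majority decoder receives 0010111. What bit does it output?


Ones: 4 out of 7
Threshold: 4

1 (4/7 voted 1)


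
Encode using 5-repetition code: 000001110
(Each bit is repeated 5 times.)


Each bit -> 5 copies

000000000000000000000000011111111111111100000


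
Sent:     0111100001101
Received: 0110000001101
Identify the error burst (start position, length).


XOR: 0001100000000

Burst at position 3, length 2


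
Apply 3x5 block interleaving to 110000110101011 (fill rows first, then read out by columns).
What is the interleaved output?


Matrix:
  11000
  01101
  01011
Read columns: 100111010001011

100111010001011


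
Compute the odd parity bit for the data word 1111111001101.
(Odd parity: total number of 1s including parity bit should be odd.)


Number of 1s in data: 10
Parity bit: 1

1


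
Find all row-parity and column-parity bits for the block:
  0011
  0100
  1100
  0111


Row parities: 0101
Column parities: 1100

Row P: 0101, Col P: 1100, Corner: 0


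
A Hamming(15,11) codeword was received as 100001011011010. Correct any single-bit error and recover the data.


Syndrome = 15: error at position 15

Data: 00101011011 (corrected bit 15)


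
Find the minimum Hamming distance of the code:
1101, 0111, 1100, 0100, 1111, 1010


Comparing all pairs, minimum distance: 1
Can detect 0 errors, correct 0 errors

1


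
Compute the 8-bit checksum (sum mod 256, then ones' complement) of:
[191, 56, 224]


Sum = 471 mod 256 = 215
Complement = 40

40


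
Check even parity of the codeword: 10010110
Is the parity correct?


Number of 1s: 4

Yes, parity is correct (4 ones)


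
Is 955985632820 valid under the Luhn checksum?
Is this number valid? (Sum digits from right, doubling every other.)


Luhn sum = 58
58 mod 10 = 8

Invalid (Luhn sum mod 10 = 8)


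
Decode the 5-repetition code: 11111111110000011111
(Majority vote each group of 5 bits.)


Groups: 11111, 11111, 00000, 11111
Majority votes: 1101

1101


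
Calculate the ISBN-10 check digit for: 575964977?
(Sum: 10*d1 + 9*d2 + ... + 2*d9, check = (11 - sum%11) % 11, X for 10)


Weighted sum: 343
343 mod 11 = 2

Check digit: 9


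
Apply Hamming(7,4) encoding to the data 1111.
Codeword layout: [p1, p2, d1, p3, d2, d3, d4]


Parity bits: p1=1, p2=1, p3=1

1111111


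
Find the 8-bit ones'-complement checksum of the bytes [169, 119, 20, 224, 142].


Sum = 674 mod 256 = 162
Complement = 93

93


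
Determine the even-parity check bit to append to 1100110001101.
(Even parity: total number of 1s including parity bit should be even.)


Number of 1s in data: 7
Parity bit: 1

1


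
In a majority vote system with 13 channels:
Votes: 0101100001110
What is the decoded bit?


Ones: 6 out of 13
Threshold: 7

0 (6/13 voted 1)


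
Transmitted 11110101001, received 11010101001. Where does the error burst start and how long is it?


XOR: 00100000000

Burst at position 2, length 1


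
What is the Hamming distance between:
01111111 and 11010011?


XOR: 10101100
Count of 1s: 4

4


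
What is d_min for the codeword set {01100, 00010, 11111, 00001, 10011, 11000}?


Comparing all pairs, minimum distance: 2
Can detect 1 errors, correct 0 errors

2


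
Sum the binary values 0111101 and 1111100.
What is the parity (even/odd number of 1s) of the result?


0111101 = 61
1111100 = 124
Sum = 185 = 10111001
1s count = 5

odd parity (5 ones in 10111001)


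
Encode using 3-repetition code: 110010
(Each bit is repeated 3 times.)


Each bit -> 3 copies

111111000000111000


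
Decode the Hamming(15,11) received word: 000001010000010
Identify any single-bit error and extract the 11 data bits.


Syndrome = 0: no error detected

Data: 00100000010 (no errors)


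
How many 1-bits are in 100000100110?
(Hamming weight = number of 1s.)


Counting 1s in 100000100110

4


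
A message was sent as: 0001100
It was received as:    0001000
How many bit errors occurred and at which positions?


XOR: 0000100

1 error(s) at position(s): 4


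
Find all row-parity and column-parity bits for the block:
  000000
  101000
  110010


Row parities: 001
Column parities: 011010

Row P: 001, Col P: 011010, Corner: 1


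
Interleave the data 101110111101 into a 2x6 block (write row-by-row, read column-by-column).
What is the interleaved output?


Matrix:
  101110
  111101
Read columns: 110111111001

110111111001


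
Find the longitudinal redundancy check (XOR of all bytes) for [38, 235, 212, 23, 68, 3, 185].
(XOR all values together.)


XOR chain: 38 ^ 235 ^ 212 ^ 23 ^ 68 ^ 3 ^ 185 = 240

240


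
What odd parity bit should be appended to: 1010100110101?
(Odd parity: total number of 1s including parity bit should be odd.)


Number of 1s in data: 7
Parity bit: 0

0


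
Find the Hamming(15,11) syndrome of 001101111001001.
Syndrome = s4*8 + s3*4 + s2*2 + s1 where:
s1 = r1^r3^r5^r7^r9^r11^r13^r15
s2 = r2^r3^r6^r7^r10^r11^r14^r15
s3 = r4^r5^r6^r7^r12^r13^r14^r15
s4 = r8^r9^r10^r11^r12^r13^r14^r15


s1=0, s2=0, s3=1, s4=0

Syndrome = 4 (error at position 4)


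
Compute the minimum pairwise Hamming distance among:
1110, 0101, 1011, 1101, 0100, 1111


Comparing all pairs, minimum distance: 1
Can detect 0 errors, correct 0 errors

1


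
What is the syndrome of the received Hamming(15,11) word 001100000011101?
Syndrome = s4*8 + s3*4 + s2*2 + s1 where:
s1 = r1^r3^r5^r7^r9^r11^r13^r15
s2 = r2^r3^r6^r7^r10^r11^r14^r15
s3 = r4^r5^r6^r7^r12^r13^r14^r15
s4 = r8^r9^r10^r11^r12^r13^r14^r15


s1=0, s2=1, s3=0, s4=0

Syndrome = 2 (error at position 2)


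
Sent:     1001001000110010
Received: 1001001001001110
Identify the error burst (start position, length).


XOR: 0000000001111100

Burst at position 9, length 5


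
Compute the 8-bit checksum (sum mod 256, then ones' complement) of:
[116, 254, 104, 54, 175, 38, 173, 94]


Sum = 1008 mod 256 = 240
Complement = 15

15


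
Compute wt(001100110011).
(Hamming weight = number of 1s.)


Counting 1s in 001100110011

6


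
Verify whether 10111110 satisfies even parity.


Number of 1s: 6

Yes, parity is correct (6 ones)


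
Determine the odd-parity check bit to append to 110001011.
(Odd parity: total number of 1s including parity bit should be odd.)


Number of 1s in data: 5
Parity bit: 0

0


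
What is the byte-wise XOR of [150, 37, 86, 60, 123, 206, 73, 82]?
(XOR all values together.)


XOR chain: 150 ^ 37 ^ 86 ^ 60 ^ 123 ^ 206 ^ 73 ^ 82 = 119

119


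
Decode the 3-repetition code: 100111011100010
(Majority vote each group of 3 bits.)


Groups: 100, 111, 011, 100, 010
Majority votes: 01100

01100


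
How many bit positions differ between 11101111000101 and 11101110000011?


XOR: 00000001000110
Count of 1s: 3

3


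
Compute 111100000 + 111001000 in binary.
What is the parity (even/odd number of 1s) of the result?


111100000 = 480
111001000 = 456
Sum = 936 = 1110101000
1s count = 5

odd parity (5 ones in 1110101000)


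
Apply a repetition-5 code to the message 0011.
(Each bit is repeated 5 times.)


Each bit -> 5 copies

00000000001111111111


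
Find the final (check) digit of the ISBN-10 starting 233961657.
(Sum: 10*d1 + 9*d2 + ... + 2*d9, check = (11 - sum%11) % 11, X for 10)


Weighted sum: 228
228 mod 11 = 8

Check digit: 3


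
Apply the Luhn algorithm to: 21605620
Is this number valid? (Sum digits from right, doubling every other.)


Luhn sum = 19
19 mod 10 = 9

Invalid (Luhn sum mod 10 = 9)


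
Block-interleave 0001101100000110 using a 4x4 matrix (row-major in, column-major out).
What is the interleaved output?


Matrix:
  0001
  1011
  0000
  0110
Read columns: 0100000101011100

0100000101011100


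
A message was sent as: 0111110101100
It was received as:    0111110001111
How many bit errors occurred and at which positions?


XOR: 0000000100011

3 error(s) at position(s): 7, 11, 12


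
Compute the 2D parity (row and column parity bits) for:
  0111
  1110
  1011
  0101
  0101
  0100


Row parities: 111001
Column parities: 0110

Row P: 111001, Col P: 0110, Corner: 0


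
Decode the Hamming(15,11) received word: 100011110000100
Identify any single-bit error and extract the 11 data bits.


Syndrome = 0: no error detected

Data: 01110000100 (no errors)


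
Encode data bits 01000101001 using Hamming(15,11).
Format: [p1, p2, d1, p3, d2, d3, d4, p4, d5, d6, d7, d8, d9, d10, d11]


Parity bits: p1=0, p2=0, p3=1, p4=1

000110010101001


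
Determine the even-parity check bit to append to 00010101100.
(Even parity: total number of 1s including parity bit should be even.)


Number of 1s in data: 4
Parity bit: 0

0


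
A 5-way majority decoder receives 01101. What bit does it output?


Ones: 3 out of 5
Threshold: 3

1 (3/5 voted 1)


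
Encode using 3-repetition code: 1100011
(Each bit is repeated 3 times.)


Each bit -> 3 copies

111111000000000111111


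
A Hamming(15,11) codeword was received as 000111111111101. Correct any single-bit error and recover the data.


Syndrome = 14: error at position 14

Data: 01111111111 (corrected bit 14)


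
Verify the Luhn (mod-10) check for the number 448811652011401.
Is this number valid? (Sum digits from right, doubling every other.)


Luhn sum = 47
47 mod 10 = 7

Invalid (Luhn sum mod 10 = 7)


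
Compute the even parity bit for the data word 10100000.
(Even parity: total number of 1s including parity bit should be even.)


Number of 1s in data: 2
Parity bit: 0

0


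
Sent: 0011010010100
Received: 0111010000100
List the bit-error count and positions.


XOR: 0100000010000

2 error(s) at position(s): 1, 8


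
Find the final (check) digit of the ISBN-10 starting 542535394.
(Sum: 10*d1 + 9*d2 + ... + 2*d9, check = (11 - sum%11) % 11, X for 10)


Weighted sum: 227
227 mod 11 = 7

Check digit: 4


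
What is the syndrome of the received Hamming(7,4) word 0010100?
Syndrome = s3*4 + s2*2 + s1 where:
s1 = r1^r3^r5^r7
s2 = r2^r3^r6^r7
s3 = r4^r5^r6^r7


s1=0, s2=1, s3=1

Syndrome = 6 (error at position 6)


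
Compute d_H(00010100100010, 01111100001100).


XOR: 01101000101110
Count of 1s: 7

7


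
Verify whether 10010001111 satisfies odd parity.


Number of 1s: 6

No, parity error (6 ones)


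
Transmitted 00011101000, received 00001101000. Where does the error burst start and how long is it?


XOR: 00010000000

Burst at position 3, length 1


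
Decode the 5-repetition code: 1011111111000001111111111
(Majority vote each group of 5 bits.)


Groups: 10111, 11111, 00000, 11111, 11111
Majority votes: 11011

11011


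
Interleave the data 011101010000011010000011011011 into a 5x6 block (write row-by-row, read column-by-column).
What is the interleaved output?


Matrix:
  011101
  010000
  011010
  000011
  011011
Read columns: 000001110110101100000011110011

000001110110101100000011110011


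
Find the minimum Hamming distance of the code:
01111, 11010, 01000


Comparing all pairs, minimum distance: 2
Can detect 1 errors, correct 0 errors

2


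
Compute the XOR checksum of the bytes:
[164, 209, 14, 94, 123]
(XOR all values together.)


XOR chain: 164 ^ 209 ^ 14 ^ 94 ^ 123 = 94

94


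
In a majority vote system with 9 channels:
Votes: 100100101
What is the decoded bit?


Ones: 4 out of 9
Threshold: 5

0 (4/9 voted 1)


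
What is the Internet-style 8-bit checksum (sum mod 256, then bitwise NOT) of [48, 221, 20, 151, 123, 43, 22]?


Sum = 628 mod 256 = 116
Complement = 139

139


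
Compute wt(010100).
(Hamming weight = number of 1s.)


Counting 1s in 010100

2


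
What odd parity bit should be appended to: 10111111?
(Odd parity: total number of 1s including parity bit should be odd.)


Number of 1s in data: 7
Parity bit: 0

0


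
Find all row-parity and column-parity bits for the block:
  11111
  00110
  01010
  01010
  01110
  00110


Row parities: 100010
Column parities: 10001

Row P: 100010, Col P: 10001, Corner: 0
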